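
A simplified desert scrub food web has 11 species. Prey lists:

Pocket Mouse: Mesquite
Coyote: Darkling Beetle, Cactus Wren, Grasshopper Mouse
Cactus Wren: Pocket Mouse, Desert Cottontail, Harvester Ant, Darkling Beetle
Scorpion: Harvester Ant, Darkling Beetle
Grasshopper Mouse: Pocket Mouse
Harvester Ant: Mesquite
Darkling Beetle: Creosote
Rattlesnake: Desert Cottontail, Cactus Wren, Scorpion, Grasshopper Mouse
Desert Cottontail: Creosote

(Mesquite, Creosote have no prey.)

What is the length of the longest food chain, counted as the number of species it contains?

One longest chain: Mesquite → Pocket Mouse → Grasshopper Mouse → Coyote.
It has 4 species and 3 links.

4 species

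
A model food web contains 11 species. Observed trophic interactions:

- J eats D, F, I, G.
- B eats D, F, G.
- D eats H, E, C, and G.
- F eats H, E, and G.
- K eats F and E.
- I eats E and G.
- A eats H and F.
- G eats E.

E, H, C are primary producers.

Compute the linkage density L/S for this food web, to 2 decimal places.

L/S = 1.91

There are L = 21 links among S = 11 species.
L/S = 21/11 = 1.9091 ≈ 1.91.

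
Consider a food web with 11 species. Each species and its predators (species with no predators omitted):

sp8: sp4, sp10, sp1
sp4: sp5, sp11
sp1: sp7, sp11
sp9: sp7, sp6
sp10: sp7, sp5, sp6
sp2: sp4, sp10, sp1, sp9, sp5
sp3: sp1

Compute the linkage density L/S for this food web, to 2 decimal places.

There are L = 18 links among S = 11 species.
L/S = 18/11 = 1.6364 ≈ 1.64.

L/S = 1.64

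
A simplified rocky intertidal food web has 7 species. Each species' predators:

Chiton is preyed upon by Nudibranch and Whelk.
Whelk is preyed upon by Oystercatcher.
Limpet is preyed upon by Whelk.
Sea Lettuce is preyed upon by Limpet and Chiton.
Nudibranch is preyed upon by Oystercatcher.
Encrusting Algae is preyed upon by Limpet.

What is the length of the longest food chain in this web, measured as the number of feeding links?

One longest chain: Sea Lettuce → Chiton → Nudibranch → Oystercatcher.
It has 4 species and 3 links.

3 links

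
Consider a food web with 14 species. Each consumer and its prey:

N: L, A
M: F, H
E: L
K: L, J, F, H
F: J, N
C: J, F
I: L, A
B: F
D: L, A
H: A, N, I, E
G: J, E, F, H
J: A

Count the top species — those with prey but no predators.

Top species (has prey, but nothing eats it): D, B, K, C, M, G.
Count: 6.

6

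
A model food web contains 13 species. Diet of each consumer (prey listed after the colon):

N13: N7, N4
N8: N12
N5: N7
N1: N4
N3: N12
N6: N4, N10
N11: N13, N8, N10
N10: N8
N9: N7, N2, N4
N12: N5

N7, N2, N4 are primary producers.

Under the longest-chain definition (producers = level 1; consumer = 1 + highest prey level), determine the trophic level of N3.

Trophic level 4

N7 is a producer → level 1.
N5 eats N7 → level 2.
N12 eats N5 → level 3.
N3 eats N12 → level 4.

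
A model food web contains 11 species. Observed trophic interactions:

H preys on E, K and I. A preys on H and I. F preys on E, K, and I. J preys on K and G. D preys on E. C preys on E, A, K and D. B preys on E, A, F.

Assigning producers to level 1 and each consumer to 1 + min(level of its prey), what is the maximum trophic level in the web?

Producers (level 1): E, G, I, K.
Following each consumer down to its lowest-level prey: E → F (levels 1 through 2).
All prey of F (E 1, I 1, K 1) are at level 1 or above, so F is at level 1 + 1 = 2.
Every consumer has at least one prey at level 1 or below, so none exceeds level 2.

2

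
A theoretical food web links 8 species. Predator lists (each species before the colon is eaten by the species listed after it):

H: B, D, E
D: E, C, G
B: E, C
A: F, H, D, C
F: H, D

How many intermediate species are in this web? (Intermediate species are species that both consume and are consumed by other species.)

Intermediate species (has both prey and predators): F, H, B, D.
Count: 4.

4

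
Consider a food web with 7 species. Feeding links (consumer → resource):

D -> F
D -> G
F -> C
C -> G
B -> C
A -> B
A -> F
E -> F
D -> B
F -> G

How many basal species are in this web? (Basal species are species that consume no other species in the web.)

Basal species (no prey listed): G.
Count: 1.

1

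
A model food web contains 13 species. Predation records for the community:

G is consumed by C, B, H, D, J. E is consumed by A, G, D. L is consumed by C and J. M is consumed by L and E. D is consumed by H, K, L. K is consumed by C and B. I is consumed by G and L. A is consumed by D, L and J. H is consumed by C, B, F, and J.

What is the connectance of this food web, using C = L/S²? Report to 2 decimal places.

C = 0.15

The web has S = 13 species and L = 26 feeding links.
C = L / S² = 26 / 169 = 0.1538 ≈ 0.15.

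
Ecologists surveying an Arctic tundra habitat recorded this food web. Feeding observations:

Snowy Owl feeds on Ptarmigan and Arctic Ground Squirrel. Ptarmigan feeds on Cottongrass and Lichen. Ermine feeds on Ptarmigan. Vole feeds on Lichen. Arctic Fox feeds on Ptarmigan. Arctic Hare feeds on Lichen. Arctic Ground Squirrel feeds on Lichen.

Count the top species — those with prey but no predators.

5

Top species (has prey, but nothing eats it): Vole, Arctic Hare, Snowy Owl, Arctic Fox, Ermine.
Count: 5.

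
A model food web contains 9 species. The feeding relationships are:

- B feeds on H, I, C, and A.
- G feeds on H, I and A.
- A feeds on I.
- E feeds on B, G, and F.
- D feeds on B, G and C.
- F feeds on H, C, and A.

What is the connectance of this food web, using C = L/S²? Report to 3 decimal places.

C = 0.210

The web has S = 9 species and L = 17 feeding links.
C = L / S² = 17 / 81 = 0.2099 ≈ 0.210.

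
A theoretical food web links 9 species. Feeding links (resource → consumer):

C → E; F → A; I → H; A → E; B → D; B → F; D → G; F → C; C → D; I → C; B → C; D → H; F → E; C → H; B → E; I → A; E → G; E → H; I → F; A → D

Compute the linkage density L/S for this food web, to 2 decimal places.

L/S = 2.22

There are L = 20 links among S = 9 species.
L/S = 20/9 = 2.2222 ≈ 2.22.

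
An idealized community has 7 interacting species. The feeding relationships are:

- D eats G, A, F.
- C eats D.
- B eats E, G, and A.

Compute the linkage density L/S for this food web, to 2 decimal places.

There are L = 7 links among S = 7 species.
L/S = 7/7 = 1.0000 ≈ 1.00.

L/S = 1.00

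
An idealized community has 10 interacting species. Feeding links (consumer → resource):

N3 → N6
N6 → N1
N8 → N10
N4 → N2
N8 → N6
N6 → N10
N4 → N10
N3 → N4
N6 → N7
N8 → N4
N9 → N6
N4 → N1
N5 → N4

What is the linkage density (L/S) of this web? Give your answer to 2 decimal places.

There are L = 13 links among S = 10 species.
L/S = 13/10 = 1.3000 ≈ 1.30.

L/S = 1.30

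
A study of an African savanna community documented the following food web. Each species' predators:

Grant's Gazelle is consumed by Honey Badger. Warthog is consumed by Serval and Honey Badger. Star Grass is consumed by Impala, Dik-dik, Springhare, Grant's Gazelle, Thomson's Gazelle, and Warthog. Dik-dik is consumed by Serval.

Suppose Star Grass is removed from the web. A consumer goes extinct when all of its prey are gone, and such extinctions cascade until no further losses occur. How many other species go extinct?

Remove Star Grass.
Round 1: Impala (all prey gone), Springhare (all prey gone), Thomson's Gazelle (all prey gone), Grant's Gazelle (all prey gone), Warthog (all prey gone), Dik-dik (all prey gone) → extinct.
Round 2: Serval (all prey gone), Honey Badger (all prey gone) → extinct.
No further losses. Total secondary extinctions: 8.

8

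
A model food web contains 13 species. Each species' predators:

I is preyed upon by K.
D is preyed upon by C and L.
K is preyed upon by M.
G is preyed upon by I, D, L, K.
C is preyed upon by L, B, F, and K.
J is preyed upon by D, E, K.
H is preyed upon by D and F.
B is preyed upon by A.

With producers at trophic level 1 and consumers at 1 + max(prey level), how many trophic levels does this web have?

5

Producers (level 1): J, H, G.
J → D → C → B → A gives A level 5.
No species has a prey at level 5, so no species reaches level 6.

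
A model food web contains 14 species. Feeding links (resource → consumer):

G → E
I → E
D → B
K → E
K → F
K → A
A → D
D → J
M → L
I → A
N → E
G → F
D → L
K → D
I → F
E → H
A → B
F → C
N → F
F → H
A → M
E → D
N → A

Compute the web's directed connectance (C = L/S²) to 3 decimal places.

The web has S = 14 species and L = 23 feeding links.
C = L / S² = 23 / 196 = 0.1173 ≈ 0.117.

C = 0.117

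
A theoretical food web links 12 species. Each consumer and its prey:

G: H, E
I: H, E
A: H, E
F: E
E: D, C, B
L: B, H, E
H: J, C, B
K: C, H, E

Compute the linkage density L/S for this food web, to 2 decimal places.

L/S = 1.58

There are L = 19 links among S = 12 species.
L/S = 19/12 = 1.5833 ≈ 1.58.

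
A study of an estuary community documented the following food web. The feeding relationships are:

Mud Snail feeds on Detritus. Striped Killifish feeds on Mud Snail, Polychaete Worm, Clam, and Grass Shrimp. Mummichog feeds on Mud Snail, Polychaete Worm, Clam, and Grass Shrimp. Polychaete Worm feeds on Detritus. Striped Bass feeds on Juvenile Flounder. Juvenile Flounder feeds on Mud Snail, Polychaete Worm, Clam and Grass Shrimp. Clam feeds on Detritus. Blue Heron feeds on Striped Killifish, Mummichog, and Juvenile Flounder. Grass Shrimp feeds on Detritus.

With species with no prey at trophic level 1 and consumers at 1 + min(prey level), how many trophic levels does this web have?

4

Basal resources (level 1): Detritus.
Following each consumer down to its lowest-level prey: Detritus → Mud Snail → Juvenile Flounder → Striped Bass (levels 1 through 4).
All prey of Striped Bass (Juvenile Flounder 3) are at level 3 or above, so Striped Bass is at level 1 + 3 = 4.
Every consumer has at least one prey at level 3 or below, so none exceeds level 4.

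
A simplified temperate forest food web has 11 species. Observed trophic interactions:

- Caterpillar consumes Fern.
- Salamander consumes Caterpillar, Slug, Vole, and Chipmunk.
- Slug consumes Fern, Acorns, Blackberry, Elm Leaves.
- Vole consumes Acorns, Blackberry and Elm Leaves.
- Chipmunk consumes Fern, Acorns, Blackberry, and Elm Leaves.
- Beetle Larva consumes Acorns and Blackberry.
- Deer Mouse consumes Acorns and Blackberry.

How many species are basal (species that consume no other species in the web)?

Basal species (no prey listed): Fern, Acorns, Elm Leaves, Blackberry.
Count: 4.

4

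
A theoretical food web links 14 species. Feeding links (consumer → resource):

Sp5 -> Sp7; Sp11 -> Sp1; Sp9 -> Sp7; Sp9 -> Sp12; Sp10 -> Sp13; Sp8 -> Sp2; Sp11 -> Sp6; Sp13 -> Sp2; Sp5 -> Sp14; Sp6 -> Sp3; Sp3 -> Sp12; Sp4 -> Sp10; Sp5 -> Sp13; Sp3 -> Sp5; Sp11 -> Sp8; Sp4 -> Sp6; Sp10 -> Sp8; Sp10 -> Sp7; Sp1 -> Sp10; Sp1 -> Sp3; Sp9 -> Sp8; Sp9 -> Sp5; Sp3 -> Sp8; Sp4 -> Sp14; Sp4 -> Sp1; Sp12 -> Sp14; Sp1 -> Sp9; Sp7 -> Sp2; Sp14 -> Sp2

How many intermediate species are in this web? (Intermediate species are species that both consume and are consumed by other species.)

Intermediate species (has both prey and predators): Sp14, Sp13, Sp7, Sp8, Sp12, Sp5, Sp10, Sp3, Sp9, Sp1, Sp6.
Count: 11.

11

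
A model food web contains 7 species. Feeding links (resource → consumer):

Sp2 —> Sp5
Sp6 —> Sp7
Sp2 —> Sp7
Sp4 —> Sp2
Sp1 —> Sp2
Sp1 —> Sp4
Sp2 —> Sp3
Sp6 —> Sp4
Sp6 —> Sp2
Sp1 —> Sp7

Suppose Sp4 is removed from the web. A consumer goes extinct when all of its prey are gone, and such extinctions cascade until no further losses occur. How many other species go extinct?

0

Remove Sp4.
Every predator of it retains at least one other prey: Sp2 still has Sp6, Sp1.
No consumer loses all prey, so no secondary extinctions occur.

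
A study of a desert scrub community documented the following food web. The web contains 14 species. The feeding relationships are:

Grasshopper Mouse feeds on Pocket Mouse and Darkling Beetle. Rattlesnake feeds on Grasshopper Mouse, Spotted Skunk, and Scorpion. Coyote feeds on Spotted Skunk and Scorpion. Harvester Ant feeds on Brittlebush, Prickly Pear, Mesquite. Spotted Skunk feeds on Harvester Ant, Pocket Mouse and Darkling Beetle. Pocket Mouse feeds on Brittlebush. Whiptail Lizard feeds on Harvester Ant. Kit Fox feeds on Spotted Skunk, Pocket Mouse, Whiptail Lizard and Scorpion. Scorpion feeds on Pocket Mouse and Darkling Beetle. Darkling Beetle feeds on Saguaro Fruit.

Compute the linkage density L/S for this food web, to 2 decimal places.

There are L = 22 links among S = 14 species.
L/S = 22/14 = 1.5714 ≈ 1.57.

L/S = 1.57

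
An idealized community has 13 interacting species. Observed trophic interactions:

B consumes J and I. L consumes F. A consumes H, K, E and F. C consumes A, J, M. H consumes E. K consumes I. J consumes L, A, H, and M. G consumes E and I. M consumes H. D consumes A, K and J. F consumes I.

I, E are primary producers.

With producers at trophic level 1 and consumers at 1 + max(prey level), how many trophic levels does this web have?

Producers (level 1): I, E.
E → H → A → J → D gives D level 5.
No species has a prey at level 5, so no species reaches level 6.

5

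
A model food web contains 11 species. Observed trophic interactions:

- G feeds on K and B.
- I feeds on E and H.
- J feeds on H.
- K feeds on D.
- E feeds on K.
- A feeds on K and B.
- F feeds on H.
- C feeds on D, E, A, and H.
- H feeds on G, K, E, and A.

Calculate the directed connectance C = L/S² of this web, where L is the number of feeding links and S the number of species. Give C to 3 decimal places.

C = 0.149

The web has S = 11 species and L = 18 feeding links.
C = L / S² = 18 / 121 = 0.1488 ≈ 0.149.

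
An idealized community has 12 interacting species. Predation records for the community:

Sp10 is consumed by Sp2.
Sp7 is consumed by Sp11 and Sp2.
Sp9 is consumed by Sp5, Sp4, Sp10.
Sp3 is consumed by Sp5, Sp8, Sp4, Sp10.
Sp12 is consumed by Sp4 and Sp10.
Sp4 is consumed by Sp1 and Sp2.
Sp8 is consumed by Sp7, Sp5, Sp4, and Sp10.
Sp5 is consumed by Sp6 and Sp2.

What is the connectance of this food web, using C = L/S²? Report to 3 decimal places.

The web has S = 12 species and L = 20 feeding links.
C = L / S² = 20 / 144 = 0.1389 ≈ 0.139.

C = 0.139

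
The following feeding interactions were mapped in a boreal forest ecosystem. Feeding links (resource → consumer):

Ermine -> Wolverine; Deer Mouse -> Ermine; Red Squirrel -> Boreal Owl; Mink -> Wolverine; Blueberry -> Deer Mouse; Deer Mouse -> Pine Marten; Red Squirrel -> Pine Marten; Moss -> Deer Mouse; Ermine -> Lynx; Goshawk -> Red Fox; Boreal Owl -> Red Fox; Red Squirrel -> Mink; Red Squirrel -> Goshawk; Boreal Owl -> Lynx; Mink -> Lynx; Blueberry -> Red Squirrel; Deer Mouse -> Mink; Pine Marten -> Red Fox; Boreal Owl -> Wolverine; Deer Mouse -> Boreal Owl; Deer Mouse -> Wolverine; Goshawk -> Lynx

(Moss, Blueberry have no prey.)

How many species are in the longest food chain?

4 species

One longest chain: Moss → Deer Mouse → Ermine → Wolverine.
It has 4 species and 3 links.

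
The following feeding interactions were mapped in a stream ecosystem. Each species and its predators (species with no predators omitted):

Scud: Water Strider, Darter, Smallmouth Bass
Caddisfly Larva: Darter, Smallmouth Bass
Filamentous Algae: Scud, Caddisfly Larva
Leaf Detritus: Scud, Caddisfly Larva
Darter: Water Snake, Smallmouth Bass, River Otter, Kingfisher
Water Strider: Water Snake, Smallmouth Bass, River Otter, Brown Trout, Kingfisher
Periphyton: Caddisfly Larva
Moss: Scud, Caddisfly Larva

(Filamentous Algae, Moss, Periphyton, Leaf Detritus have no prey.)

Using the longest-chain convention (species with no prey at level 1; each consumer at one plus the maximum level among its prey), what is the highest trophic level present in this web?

4

Basal resources (level 1): Filamentous Algae, Moss, Periphyton, Leaf Detritus.
Filamentous Algae → Scud → Water Strider → Water Snake gives Water Snake level 4.
No species has a prey at level 4, so no species reaches level 5.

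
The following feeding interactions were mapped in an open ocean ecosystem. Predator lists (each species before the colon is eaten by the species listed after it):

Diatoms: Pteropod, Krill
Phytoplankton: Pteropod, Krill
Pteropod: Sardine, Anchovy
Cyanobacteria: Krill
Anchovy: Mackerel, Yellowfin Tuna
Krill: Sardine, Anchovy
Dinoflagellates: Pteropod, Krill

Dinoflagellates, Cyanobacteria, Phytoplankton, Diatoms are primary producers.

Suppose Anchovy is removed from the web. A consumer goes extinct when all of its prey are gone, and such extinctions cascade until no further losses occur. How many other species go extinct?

2

Remove Anchovy.
Round 1: Mackerel (all prey gone), Yellowfin Tuna (all prey gone) → extinct.
No further losses. Total secondary extinctions: 2.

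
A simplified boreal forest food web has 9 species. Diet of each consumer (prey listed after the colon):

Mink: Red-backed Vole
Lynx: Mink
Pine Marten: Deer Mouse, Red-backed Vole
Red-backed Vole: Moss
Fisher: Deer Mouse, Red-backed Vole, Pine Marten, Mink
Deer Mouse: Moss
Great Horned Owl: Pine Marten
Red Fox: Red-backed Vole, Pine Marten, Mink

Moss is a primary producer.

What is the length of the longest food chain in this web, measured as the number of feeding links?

One longest chain: Moss → Deer Mouse → Pine Marten → Fisher.
It has 4 species and 3 links.

3 links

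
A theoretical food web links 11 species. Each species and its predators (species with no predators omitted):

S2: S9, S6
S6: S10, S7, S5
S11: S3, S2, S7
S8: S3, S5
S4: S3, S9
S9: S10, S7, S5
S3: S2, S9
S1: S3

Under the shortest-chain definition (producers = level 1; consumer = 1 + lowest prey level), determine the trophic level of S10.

S4 is a producer → level 1.
S9 eats S4 → level 2.
S10 eats S9 → level 3.
No prey of S10 is below level 2, so 3 is the minimum.

Trophic level 3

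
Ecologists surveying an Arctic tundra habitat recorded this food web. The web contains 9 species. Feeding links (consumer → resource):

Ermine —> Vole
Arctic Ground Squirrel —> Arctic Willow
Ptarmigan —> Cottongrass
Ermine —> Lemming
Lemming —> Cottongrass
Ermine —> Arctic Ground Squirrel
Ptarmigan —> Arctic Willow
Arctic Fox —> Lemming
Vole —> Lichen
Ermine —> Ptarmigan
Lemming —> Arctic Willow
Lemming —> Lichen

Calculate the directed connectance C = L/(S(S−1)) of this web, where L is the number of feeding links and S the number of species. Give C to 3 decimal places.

The web has S = 9 species and L = 12 feeding links.
C = L / (S(S−1)) = 12 / 72 = 0.1667 ≈ 0.167.

C = 0.167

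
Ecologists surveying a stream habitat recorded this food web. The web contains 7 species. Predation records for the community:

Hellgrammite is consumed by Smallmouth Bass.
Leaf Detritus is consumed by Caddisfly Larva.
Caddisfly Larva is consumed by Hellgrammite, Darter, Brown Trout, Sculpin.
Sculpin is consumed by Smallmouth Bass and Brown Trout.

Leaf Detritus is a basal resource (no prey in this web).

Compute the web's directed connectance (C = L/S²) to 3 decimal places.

The web has S = 7 species and L = 8 feeding links.
C = L / S² = 8 / 49 = 0.1633 ≈ 0.163.

C = 0.163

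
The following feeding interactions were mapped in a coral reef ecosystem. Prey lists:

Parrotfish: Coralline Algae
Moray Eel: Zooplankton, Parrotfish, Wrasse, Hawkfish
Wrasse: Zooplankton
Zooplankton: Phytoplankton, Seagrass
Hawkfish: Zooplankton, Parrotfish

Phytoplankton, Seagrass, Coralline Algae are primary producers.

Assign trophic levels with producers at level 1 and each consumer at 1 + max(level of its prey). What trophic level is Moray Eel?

Phytoplankton is a producer → level 1.
Zooplankton eats Phytoplankton (level 1); other prey at levels: Seagrass 1 → level 2.
Wrasse eats Zooplankton → level 3.
Moray Eel eats Wrasse (level 3); other prey at levels: Zooplankton 2, Parrotfish 2, Hawkfish 3 → level 4.

Trophic level 4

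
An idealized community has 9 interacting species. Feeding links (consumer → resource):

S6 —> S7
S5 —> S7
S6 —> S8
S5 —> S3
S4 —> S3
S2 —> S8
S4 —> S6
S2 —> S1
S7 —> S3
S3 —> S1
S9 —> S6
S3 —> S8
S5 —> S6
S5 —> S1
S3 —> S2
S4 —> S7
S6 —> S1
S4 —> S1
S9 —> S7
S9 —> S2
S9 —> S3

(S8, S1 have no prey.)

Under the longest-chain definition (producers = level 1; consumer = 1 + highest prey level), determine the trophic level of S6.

S8 is a producer → level 1.
S2 eats S8 (level 1); other prey at levels: S1 1 → level 2.
S3 eats S2 (level 2); other prey at levels: S8 1, S1 1 → level 3.
S7 eats S3 → level 4.
S6 eats S7 (level 4); other prey at levels: S8 1, S1 1 → level 5.

Trophic level 5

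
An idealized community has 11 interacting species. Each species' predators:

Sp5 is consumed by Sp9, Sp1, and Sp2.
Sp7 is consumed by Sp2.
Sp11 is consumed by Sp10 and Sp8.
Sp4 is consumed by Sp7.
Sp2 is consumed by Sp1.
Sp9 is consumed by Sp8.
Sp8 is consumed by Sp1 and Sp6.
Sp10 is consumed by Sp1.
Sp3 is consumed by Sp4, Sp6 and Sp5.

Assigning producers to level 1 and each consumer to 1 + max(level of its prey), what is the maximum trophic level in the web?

Producers (level 1): Sp11, Sp3.
Sp3 → Sp5 → Sp9 → Sp8 → Sp6 gives Sp6 level 5.
No species has a prey at level 5, so no species reaches level 6.

5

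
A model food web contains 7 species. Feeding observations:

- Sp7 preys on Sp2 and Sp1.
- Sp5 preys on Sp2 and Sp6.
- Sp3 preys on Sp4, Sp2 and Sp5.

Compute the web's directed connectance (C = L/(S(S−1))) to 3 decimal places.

C = 0.167

The web has S = 7 species and L = 7 feeding links.
C = L / (S(S−1)) = 7 / 42 = 0.1667 ≈ 0.167.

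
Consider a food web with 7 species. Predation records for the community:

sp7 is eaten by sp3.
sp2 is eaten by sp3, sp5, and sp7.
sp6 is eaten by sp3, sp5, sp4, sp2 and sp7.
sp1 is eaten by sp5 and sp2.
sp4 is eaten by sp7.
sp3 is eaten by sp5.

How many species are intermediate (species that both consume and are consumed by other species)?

4

Intermediate species (has both prey and predators): sp4, sp2, sp7, sp3.
Count: 4.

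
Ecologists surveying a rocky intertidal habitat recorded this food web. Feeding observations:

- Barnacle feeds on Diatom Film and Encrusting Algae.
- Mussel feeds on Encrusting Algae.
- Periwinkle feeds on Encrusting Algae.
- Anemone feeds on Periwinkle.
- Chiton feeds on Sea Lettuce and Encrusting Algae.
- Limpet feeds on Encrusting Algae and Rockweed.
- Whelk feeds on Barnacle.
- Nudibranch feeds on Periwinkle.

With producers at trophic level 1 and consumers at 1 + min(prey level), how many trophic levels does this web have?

3

Producers (level 1): Rockweed, Diatom Film, Encrusting Algae, Sea Lettuce.
Following each consumer down to its lowest-level prey: Encrusting Algae → Periwinkle → Nudibranch (levels 1 through 3).
All prey of Nudibranch (Periwinkle 2) are at level 2 or above, so Nudibranch is at level 1 + 2 = 3.
Every consumer has at least one prey at level 2 or below, so none exceeds level 3.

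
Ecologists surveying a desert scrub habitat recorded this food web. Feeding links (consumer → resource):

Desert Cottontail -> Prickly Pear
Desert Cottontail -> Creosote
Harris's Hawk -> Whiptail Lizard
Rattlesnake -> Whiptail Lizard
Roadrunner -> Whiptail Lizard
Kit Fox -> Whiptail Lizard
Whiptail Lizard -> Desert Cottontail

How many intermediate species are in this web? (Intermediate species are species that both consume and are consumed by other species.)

Intermediate species (has both prey and predators): Desert Cottontail, Whiptail Lizard.
Count: 2.

2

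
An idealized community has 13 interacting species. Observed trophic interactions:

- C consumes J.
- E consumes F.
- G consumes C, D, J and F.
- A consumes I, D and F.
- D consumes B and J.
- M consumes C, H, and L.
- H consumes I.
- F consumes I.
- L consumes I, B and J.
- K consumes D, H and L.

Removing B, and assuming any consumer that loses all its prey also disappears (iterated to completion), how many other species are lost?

Remove B.
Every predator of it retains at least one other prey: D still has J; L still has I, J.
No consumer loses all prey, so no secondary extinctions occur.

0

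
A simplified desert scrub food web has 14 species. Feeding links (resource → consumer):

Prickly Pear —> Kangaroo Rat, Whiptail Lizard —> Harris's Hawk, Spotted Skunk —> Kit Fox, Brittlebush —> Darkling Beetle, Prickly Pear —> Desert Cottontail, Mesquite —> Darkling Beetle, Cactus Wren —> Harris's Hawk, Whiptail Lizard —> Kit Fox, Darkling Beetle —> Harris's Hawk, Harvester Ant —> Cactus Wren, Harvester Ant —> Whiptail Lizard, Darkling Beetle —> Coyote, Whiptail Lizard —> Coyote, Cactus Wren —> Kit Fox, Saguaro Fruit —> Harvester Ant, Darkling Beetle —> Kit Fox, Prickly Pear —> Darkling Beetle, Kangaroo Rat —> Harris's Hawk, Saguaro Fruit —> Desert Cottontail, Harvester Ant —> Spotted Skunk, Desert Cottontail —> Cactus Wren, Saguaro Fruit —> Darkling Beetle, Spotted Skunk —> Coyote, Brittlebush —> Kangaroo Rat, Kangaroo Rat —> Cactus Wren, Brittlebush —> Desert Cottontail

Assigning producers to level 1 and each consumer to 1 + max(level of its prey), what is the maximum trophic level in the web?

Producers (level 1): Brittlebush, Saguaro Fruit, Mesquite, Prickly Pear.
Brittlebush → Kangaroo Rat → Cactus Wren → Kit Fox gives Kit Fox level 4.
No species has a prey at level 4, so no species reaches level 5.

4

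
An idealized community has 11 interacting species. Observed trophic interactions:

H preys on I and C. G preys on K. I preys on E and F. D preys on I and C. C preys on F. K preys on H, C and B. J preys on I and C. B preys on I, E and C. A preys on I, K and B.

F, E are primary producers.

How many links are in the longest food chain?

One longest chain: F → C → B → K → G.
It has 5 species and 4 links.

4 links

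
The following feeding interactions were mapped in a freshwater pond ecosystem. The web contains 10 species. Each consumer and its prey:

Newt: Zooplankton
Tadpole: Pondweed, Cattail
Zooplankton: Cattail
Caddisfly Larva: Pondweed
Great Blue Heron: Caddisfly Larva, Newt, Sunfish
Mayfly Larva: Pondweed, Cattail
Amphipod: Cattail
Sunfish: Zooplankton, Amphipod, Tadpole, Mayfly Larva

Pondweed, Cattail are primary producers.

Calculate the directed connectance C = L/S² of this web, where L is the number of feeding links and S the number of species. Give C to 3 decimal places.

The web has S = 10 species and L = 15 feeding links.
C = L / S² = 15 / 100 = 0.1500 ≈ 0.150.

C = 0.150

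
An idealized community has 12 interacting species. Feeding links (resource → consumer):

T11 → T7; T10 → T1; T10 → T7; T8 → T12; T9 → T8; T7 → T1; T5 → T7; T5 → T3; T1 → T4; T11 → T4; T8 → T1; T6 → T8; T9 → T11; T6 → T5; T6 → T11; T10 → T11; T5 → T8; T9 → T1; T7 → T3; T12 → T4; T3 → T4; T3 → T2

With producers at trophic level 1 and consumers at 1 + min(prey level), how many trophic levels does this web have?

4

Producers (level 1): T9, T10, T6.
Following each consumer down to its lowest-level prey: T6 → T5 → T3 → T2 (levels 1 through 4).
All prey of T2 (T3 3) are at level 3 or above, so T2 is at level 1 + 3 = 4.
Every consumer has at least one prey at level 3 or below, so none exceeds level 4.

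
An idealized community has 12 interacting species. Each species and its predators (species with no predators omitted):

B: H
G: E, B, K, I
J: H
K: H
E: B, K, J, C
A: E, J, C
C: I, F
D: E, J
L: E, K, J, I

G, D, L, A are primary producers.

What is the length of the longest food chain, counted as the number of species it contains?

One longest chain: G → E → C → I.
It has 4 species and 3 links.

4 species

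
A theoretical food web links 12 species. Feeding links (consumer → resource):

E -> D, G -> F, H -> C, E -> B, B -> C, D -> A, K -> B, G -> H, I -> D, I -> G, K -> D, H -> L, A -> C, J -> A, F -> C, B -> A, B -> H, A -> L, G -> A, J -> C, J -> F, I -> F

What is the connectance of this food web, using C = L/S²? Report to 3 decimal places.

The web has S = 12 species and L = 22 feeding links.
C = L / S² = 22 / 144 = 0.1528 ≈ 0.153.

C = 0.153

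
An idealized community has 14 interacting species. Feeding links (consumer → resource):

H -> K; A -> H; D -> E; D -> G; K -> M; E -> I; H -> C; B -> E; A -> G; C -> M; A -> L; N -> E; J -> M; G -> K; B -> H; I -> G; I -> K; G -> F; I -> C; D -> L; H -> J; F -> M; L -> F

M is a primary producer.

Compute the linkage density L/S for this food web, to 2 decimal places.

There are L = 23 links among S = 14 species.
L/S = 23/14 = 1.6429 ≈ 1.64.

L/S = 1.64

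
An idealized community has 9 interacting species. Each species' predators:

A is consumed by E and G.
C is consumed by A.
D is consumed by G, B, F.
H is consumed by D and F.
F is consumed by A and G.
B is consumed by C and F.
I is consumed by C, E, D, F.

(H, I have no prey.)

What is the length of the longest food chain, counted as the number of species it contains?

One longest chain: H → D → B → F → A → E.
It has 6 species and 5 links.

6 species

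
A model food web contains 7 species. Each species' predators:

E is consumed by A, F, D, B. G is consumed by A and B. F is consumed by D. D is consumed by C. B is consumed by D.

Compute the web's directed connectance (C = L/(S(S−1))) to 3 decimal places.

C = 0.214

The web has S = 7 species and L = 9 feeding links.
C = L / (S(S−1)) = 9 / 42 = 0.2143 ≈ 0.214.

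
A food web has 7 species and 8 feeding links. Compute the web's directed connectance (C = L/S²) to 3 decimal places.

C = 0.163

The web has S = 7 species and L = 8 feeding links.
C = L / S² = 8 / 49 = 0.1633 ≈ 0.163.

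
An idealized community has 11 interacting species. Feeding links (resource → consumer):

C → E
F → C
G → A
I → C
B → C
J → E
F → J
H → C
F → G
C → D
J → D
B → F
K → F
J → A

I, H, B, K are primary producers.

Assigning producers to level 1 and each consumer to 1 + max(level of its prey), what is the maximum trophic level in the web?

4

Producers (level 1): I, H, B, K.
B → F → G → A gives A level 4.
No species has a prey at level 4, so no species reaches level 5.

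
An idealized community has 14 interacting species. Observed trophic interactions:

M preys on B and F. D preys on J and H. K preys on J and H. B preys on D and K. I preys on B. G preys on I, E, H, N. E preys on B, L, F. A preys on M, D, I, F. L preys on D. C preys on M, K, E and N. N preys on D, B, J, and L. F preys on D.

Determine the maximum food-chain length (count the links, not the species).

One longest chain: J → K → B → I → G.
It has 5 species and 4 links.

4 links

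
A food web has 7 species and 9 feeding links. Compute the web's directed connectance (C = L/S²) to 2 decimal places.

C = 0.18

The web has S = 7 species and L = 9 feeding links.
C = L / S² = 9 / 49 = 0.1837 ≈ 0.18.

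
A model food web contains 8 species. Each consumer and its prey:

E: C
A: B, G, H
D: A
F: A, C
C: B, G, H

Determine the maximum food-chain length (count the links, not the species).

One longest chain: B → C → E.
It has 3 species and 2 links.

2 links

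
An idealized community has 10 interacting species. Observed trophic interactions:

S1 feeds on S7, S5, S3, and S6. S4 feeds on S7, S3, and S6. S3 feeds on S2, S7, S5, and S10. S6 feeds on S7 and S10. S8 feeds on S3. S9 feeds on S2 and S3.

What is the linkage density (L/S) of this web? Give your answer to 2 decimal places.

There are L = 16 links among S = 10 species.
L/S = 16/10 = 1.6000 ≈ 1.60.

L/S = 1.60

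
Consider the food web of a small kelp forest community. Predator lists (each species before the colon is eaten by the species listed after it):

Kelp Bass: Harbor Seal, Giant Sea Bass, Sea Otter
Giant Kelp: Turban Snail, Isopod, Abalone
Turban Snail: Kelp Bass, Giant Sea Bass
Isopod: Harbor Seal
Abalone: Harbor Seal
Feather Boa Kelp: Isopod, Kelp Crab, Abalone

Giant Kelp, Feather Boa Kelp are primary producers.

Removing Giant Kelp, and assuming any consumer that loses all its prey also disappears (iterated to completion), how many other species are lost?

Remove Giant Kelp.
Round 1: Turban Snail (all prey gone) → extinct.
Round 2: Kelp Bass (all prey gone) → extinct.
Round 3: Giant Sea Bass (all prey gone), Sea Otter (all prey gone) → extinct.
No further losses. Total secondary extinctions: 4.

4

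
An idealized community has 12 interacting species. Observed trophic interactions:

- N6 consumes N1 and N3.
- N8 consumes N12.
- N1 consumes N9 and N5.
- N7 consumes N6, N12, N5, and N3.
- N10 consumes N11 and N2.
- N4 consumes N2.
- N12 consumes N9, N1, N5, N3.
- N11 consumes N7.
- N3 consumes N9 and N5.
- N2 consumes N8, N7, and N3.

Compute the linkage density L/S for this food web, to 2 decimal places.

L/S = 1.83

There are L = 22 links among S = 12 species.
L/S = 22/12 = 1.8333 ≈ 1.83.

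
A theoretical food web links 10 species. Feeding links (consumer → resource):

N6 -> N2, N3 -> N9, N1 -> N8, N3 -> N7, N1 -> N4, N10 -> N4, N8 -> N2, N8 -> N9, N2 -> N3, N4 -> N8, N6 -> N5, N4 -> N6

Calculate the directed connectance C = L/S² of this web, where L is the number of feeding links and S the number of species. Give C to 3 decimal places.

C = 0.120

The web has S = 10 species and L = 12 feeding links.
C = L / S² = 12 / 100 = 0.1200 ≈ 0.120.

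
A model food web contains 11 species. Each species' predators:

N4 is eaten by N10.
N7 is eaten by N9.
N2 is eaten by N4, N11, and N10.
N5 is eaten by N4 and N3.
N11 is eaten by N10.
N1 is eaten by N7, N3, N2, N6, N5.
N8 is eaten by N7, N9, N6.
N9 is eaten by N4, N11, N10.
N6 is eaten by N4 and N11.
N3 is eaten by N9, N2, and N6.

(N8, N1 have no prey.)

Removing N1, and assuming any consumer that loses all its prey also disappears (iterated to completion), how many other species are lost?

Remove N1.
Round 1: N5 (all prey gone) → extinct.
Round 2: N3 (all prey gone) → extinct.
Round 3: N2 (all prey gone) → extinct.
No further losses. Total secondary extinctions: 3.

3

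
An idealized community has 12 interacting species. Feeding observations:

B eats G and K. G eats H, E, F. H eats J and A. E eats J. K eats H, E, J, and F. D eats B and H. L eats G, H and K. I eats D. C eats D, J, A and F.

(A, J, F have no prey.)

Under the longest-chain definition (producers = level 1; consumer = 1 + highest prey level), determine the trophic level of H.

A is a producer → level 1.
H eats A (level 1); other prey at levels: J 1 → level 2.

Trophic level 2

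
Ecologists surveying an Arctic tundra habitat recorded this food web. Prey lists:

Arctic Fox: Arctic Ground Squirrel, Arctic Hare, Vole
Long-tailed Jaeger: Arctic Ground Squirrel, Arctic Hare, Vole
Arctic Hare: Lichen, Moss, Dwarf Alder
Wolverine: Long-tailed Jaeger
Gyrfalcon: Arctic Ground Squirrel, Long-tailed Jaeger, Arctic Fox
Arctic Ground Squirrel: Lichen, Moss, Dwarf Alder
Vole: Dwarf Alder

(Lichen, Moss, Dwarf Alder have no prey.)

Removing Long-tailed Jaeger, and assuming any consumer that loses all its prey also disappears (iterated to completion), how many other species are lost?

Remove Long-tailed Jaeger.
Round 1: Wolverine (all prey gone) → extinct.
No further losses. Total secondary extinctions: 1.

1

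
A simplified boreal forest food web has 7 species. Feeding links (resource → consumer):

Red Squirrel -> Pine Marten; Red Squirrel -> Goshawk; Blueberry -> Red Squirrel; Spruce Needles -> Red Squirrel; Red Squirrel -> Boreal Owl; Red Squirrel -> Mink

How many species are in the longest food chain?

One longest chain: Spruce Needles → Red Squirrel → Goshawk.
It has 3 species and 2 links.

3 species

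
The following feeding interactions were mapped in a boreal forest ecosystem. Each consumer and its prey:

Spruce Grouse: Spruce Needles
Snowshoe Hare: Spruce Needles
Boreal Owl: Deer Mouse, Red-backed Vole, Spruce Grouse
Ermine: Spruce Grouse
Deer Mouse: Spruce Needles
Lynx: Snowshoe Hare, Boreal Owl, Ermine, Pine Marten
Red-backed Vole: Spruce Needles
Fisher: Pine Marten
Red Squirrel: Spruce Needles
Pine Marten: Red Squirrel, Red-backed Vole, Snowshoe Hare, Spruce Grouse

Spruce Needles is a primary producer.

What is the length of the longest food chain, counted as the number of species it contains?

One longest chain: Spruce Needles → Red Squirrel → Pine Marten → Fisher.
It has 4 species and 3 links.

4 species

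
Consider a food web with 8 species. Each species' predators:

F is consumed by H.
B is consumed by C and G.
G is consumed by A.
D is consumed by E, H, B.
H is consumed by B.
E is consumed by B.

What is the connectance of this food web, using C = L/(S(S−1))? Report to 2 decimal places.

C = 0.16

The web has S = 8 species and L = 9 feeding links.
C = L / (S(S−1)) = 9 / 56 = 0.1607 ≈ 0.16.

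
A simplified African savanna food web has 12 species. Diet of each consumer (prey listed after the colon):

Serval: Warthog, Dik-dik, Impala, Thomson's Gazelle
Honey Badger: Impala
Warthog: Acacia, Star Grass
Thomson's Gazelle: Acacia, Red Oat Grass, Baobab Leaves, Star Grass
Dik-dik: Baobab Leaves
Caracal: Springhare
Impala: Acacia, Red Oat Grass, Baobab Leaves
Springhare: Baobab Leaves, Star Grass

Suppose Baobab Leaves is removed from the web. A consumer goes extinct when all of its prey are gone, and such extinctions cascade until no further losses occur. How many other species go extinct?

Remove Baobab Leaves.
Round 1: Dik-dik (all prey gone) → extinct.
No further losses. Total secondary extinctions: 1.

1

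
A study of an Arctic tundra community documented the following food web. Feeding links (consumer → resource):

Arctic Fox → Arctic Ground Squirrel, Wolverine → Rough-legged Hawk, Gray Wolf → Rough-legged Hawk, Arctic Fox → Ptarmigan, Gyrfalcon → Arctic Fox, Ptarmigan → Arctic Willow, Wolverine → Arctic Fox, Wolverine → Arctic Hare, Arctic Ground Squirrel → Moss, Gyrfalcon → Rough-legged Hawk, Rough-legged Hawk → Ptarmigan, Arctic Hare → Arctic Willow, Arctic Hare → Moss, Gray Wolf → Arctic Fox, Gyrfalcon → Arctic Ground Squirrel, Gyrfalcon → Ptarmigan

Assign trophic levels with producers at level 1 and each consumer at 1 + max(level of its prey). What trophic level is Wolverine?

Trophic level 4

Arctic Willow is a producer → level 1.
Ptarmigan eats Arctic Willow → level 2.
Rough-legged Hawk eats Ptarmigan → level 3.
Wolverine eats Rough-legged Hawk (level 3); other prey at levels: Arctic Hare 2, Arctic Fox 3 → level 4.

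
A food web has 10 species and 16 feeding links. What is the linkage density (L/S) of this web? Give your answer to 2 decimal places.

There are L = 16 links among S = 10 species.
L/S = 16/10 = 1.6000 ≈ 1.60.

L/S = 1.60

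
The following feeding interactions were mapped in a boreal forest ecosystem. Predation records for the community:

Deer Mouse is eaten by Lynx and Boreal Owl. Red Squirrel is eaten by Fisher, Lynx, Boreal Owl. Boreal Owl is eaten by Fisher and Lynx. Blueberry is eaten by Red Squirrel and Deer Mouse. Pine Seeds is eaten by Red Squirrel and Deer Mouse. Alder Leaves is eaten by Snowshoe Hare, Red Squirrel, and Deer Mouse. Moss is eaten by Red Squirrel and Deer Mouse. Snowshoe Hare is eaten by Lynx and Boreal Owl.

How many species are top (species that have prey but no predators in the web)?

Top species (has prey, but nothing eats it): Fisher, Lynx.
Count: 2.

2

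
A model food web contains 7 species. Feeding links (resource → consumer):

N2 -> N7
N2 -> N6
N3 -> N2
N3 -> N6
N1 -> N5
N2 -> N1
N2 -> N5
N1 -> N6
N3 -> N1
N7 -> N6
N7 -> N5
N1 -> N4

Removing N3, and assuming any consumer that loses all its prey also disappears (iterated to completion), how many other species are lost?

Remove N3.
Round 1: N2 (all prey gone) → extinct.
Round 2: N1 (all prey gone), N7 (all prey gone) → extinct.
Round 3: N5 (all prey gone), N4 (all prey gone), N6 (all prey gone) → extinct.
No further losses. Total secondary extinctions: 6.

6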